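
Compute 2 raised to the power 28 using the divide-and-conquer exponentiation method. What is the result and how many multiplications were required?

Computing 2^28 by squaring (build up from 2^1; each line after the first costs one multiplication):

2^1 = 2
2^2 = (2^1)^2 = 2^2 = 4
2^3 = 2 * 2^2 = 2 * 4 = 8
2^6 = (2^3)^2 = 8^2 = 64
2^7 = 2 * 2^6 = 2 * 64 = 128
2^14 = (2^7)^2 = 128^2 = 16384
2^28 = (2^14)^2 = 16384^2 = 268435456

Result: 268435456
Multiplications needed: 6 (6 lines after 2^1)

2^28 = 268435456. Using exponentiation by squaring, this requires 6 multiplications. The key idea: if the exponent is even, square the half-power; if odd, multiply by the base once.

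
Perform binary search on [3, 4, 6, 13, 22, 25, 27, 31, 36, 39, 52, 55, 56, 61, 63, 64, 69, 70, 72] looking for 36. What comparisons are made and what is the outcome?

Binary search for 36 in [3, 4, 6, 13, 22, 25, 27, 31, 36, 39, 52, 55, 56, 61, 63, 64, 69, 70, 72]:

lo=0, hi=18, mid=9, arr[mid]=39 -> 39 > 36, search left half
lo=0, hi=8, mid=4, arr[mid]=22 -> 22 < 36, search right half
lo=5, hi=8, mid=6, arr[mid]=27 -> 27 < 36, search right half
lo=7, hi=8, mid=7, arr[mid]=31 -> 31 < 36, search right half
lo=8, hi=8, mid=8, arr[mid]=36 -> Found target at index 8!

Binary search finds 36 at index 8 after 5 comparisons. The search repeatedly halves the search space by comparing with the middle element.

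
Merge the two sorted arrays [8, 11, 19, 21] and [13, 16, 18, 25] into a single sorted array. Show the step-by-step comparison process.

Merging process:

Compare 8 vs 13: take 8 from left. Merged: [8]
Compare 11 vs 13: take 11 from left. Merged: [8, 11]
Compare 19 vs 13: take 13 from right. Merged: [8, 11, 13]
Compare 19 vs 16: take 16 from right. Merged: [8, 11, 13, 16]
Compare 19 vs 18: take 18 from right. Merged: [8, 11, 13, 16, 18]
Compare 19 vs 25: take 19 from left. Merged: [8, 11, 13, 16, 18, 19]
Compare 21 vs 25: take 21 from left. Merged: [8, 11, 13, 16, 18, 19, 21]
Append remaining from right: [25]. Merged: [8, 11, 13, 16, 18, 19, 21, 25]

Final merged array: [8, 11, 13, 16, 18, 19, 21, 25]
Total comparisons: 7

The merged array is [8, 11, 13, 16, 18, 19, 21, 25], requiring 7 comparisons. The merge step runs in O(n) time where n is the total number of elements.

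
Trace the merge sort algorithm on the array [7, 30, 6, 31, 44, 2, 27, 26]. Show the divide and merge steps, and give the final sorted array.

Merge sort trace:

Split: [7, 30, 6, 31, 44, 2, 27, 26] -> [7, 30, 6, 31] and [44, 2, 27, 26]
  Split: [7, 30, 6, 31] -> [7, 30] and [6, 31]
    Split: [7, 30] -> [7] and [30]
    Merge: [7] + [30] -> [7, 30]
    Split: [6, 31] -> [6] and [31]
    Merge: [6] + [31] -> [6, 31]
  Merge: [7, 30] + [6, 31] -> [6, 7, 30, 31]
  Split: [44, 2, 27, 26] -> [44, 2] and [27, 26]
    Split: [44, 2] -> [44] and [2]
    Merge: [44] + [2] -> [2, 44]
    Split: [27, 26] -> [27] and [26]
    Merge: [27] + [26] -> [26, 27]
  Merge: [2, 44] + [26, 27] -> [2, 26, 27, 44]
Merge: [6, 7, 30, 31] + [2, 26, 27, 44] -> [2, 6, 7, 26, 27, 30, 31, 44]

Final sorted array: [2, 6, 7, 26, 27, 30, 31, 44]

The merge sort proceeds by recursively splitting the array and merging sorted halves.
After all merges, the sorted array is [2, 6, 7, 26, 27, 30, 31, 44].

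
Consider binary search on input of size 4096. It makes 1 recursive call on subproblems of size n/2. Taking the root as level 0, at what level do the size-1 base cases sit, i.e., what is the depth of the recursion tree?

For divide and conquer with division factor 2:

Problem sizes at each level:
Level 0: 4096
Level 1: 2048
Level 2: 1024
Level 3: 512
Level 4: 256
Level 5: 128
Level 6: 64
Level 7: 32
Level 8: 16
Level 9: 8
Level 10: 4
Level 11: 2
Level 12: 1

The root is level 0 and the size-1 base case is level 12 (the tree spans levels 0 through 12, i.e. 13 levels counting the root), so the depth is the number of divisions: log_2(4096) = 12

The recursion tree depth is log_2(4096) = 12. At each level, the problem size is divided by 2, so it takes 12 divisions to reduce to a base case of size 1. The algorithm makes 1 recursive call at each level.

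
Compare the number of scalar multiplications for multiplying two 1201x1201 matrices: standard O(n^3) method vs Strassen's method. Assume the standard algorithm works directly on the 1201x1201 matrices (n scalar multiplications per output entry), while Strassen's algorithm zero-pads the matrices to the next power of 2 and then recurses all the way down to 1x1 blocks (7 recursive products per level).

Matrix multiplication for 1201x1201 matrices:

Strassen's algorithm requires power-of-2 dimensions. Pad 1201x1201 to 2048x2048 (next power of 2).

Standard algorithm: 1201^3 = 1732323601 multiplications
Strassen's algorithm: 7^(log2(2048)) = 7^11 = 1977326743 multiplications
Difference: 1732323601 - 1977326743 = -245003142 (Strassen uses MORE here due to padding overhead — for small or just-over-power-of-2 n, padding can outweigh the per-level savings)

Standard: 1732323601 multiplications (1201^3). Strassen: 1977326743 multiplications (7^11, after padding to 2048x2048). Strassen reduces 8 recursive multiplications to 7 at each level.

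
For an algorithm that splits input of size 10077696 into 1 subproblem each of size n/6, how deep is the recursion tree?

For divide and conquer with division factor 6:

Problem sizes at each level:
Level 0: 10077696
Level 1: 1679616
Level 2: 279936
Level 3: 46656
Level 4: 7776
Level 5: 1296
Level 6: 216
Level 7: 36
Level 8: 6
Level 9: 1

The root is level 0 and the size-1 base case is level 9 (the tree spans levels 0 through 9, i.e. 10 levels counting the root), so the depth is the number of divisions: log_6(10077696) = 9

The recursion tree depth is log_6(10077696) = 9. At each level, the problem size is divided by 6, so it takes 9 divisions to reduce to a base case of size 1. The algorithm makes 1 recursive call at each level.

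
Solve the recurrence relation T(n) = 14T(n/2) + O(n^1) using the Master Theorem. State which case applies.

Master Theorem for T(n) = 14T(n/2) + O(n^1):

a = 14, b = 2, c = 1
log_b(a) = log_2(14) = 3.8074

Case 1: c = 1 < log_2(14) = 3.8074
T(n) = O(n^(log_2 14))

For T(n) = 14T(n/2) + O(n^1): log_2(14) = 3.8074. This is Case 1 of the Master Theorem (c < log_b(a), work dominated by leaves), giving O(n^(log_2 14)).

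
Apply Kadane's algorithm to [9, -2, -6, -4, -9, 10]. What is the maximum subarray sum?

Using Kadane's algorithm on [9, -2, -6, -4, -9, 10]:

Scanning through the array:
Position 1 (value -2): max_ending_here = 7, max_so_far = 9
Position 2 (value -6): max_ending_here = 1, max_so_far = 9
Position 3 (value -4): max_ending_here = -3, max_so_far = 9
Position 4 (value -9): max_ending_here = -9, max_so_far = 9
Position 5 (value 10): max_ending_here = 10, max_so_far = 10

Maximum subarray: [10]
Maximum sum: 10

The maximum subarray is [10] with sum 10. This subarray runs from index 5 to index 5.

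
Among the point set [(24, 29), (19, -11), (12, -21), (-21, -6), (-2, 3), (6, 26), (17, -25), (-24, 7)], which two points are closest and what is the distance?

Computing all pairwise distances among 8 points:

d((24, 29), (19, -11)) = 40.3113
d((24, 29), (12, -21)) = 51.4198
d((24, 29), (-21, -6)) = 57.0088
d((24, 29), (-2, 3)) = 36.7696
d((24, 29), (6, 26)) = 18.2483
d((24, 29), (17, -25)) = 54.4518
d((24, 29), (-24, 7)) = 52.8015
d((19, -11), (12, -21)) = 12.2066
d((19, -11), (-21, -6)) = 40.3113
d((19, -11), (-2, 3)) = 25.2389
d((19, -11), (6, 26)) = 39.2173
d((19, -11), (17, -25)) = 14.1421
d((19, -11), (-24, 7)) = 46.6154
d((12, -21), (-21, -6)) = 36.2491
d((12, -21), (-2, 3)) = 27.7849
d((12, -21), (6, 26)) = 47.3814
d((12, -21), (17, -25)) = 6.4031 <-- minimum
d((12, -21), (-24, 7)) = 45.607
d((-21, -6), (-2, 3)) = 21.0238
d((-21, -6), (6, 26)) = 41.8688
d((-21, -6), (17, -25)) = 42.4853
d((-21, -6), (-24, 7)) = 13.3417
d((-2, 3), (6, 26)) = 24.3516
d((-2, 3), (17, -25)) = 33.8378
d((-2, 3), (-24, 7)) = 22.3607
d((6, 26), (17, -25)) = 52.1728
d((6, 26), (-24, 7)) = 35.5106
d((17, -25), (-24, 7)) = 52.0096

Closest pair: (12, -21) and (17, -25) with distance 6.4031

The closest pair is (12, -21) and (17, -25) with Euclidean distance 6.4031. For 8 points, brute-force pairwise comparison is shown above. For large n, the divide-and-conquer algorithm (sort by x, recurse on halves, check the dividing strip) achieves O(n log n).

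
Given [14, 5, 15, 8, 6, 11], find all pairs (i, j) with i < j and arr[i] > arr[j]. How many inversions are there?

Finding inversions in [14, 5, 15, 8, 6, 11]:

(0, 1): arr[0]=14 > arr[1]=5
(0, 3): arr[0]=14 > arr[3]=8
(0, 4): arr[0]=14 > arr[4]=6
(0, 5): arr[0]=14 > arr[5]=11
(2, 3): arr[2]=15 > arr[3]=8
(2, 4): arr[2]=15 > arr[4]=6
(2, 5): arr[2]=15 > arr[5]=11
(3, 4): arr[3]=8 > arr[4]=6

Total inversions: 8

The array has 8 inversion(s): (0,1), (0,3), (0,4), (0,5), (2,3), (2,4), (2,5), (3,4). Each pair (i,j) satisfies i < j and arr[i] > arr[j].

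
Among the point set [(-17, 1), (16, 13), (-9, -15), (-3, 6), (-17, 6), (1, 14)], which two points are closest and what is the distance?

Computing all pairwise distances among 6 points:

d((-17, 1), (16, 13)) = 35.1141
d((-17, 1), (-9, -15)) = 17.8885
d((-17, 1), (-3, 6)) = 14.8661
d((-17, 1), (-17, 6)) = 5.0 <-- minimum
d((-17, 1), (1, 14)) = 22.2036
d((16, 13), (-9, -15)) = 37.5366
d((16, 13), (-3, 6)) = 20.2485
d((16, 13), (-17, 6)) = 33.7343
d((16, 13), (1, 14)) = 15.0333
d((-9, -15), (-3, 6)) = 21.8403
d((-9, -15), (-17, 6)) = 22.4722
d((-9, -15), (1, 14)) = 30.6757
d((-3, 6), (-17, 6)) = 14.0
d((-3, 6), (1, 14)) = 8.9443
d((-17, 6), (1, 14)) = 19.6977

Closest pair: (-17, 1) and (-17, 6) with distance 5.0

The closest pair is (-17, 1) and (-17, 6) with Euclidean distance 5.0. For 6 points, brute-force pairwise comparison is shown above. For large n, the divide-and-conquer algorithm (sort by x, recurse on halves, check the dividing strip) achieves O(n log n).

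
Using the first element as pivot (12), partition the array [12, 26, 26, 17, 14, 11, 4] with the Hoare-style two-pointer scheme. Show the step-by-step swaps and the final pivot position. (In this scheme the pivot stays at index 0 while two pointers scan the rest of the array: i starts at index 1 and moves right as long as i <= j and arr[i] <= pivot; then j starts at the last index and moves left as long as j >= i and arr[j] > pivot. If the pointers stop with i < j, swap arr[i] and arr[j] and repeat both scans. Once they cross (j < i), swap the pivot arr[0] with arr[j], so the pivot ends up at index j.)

Hoare-style two-pointer partition with pivot = 12:

Initial array: [12, 26, 26, 17, 14, 11, 4]

Pointers start at i = 1, j = 6.
i stops at index 1 (arr[1]=26 > 12), j stops at index 6 (arr[6]=4 <= 12): swap arr[1] and arr[6], array becomes [12, 4, 26, 17, 14, 11, 26]
i stops at index 2 (arr[2]=26 > 12), j stops at index 5 (arr[5]=11 <= 12): swap arr[2] and arr[5], array becomes [12, 4, 11, 17, 14, 26, 26]
i ends at 3, j ends at 2: the pointers have crossed (j < i), so scanning stops.

Swap pivot arr[0] with arr[2] to place pivot at position 2: [11, 4, 12, 17, 14, 26, 26]
Pivot position: 2

After partitioning with pivot 12, the array becomes [11, 4, 12, 17, 14, 26, 26]. The pivot is placed at index 2. All elements to the left of the pivot are <= 12, and all elements to the right are > 12.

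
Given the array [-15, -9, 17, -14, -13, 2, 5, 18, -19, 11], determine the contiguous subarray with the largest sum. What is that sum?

Using Kadane's algorithm on [-15, -9, 17, -14, -13, 2, 5, 18, -19, 11]:

Scanning through the array:
Position 1 (value -9): max_ending_here = -9, max_so_far = -9
Position 2 (value 17): max_ending_here = 17, max_so_far = 17
Position 3 (value -14): max_ending_here = 3, max_so_far = 17
Position 4 (value -13): max_ending_here = -10, max_so_far = 17
Position 5 (value 2): max_ending_here = 2, max_so_far = 17
Position 6 (value 5): max_ending_here = 7, max_so_far = 17
Position 7 (value 18): max_ending_here = 25, max_so_far = 25
Position 8 (value -19): max_ending_here = 6, max_so_far = 25
Position 9 (value 11): max_ending_here = 17, max_so_far = 25

Maximum subarray: [2, 5, 18]
Maximum sum: 25

The maximum subarray is [2, 5, 18] with sum 25. This subarray runs from index 5 to index 7.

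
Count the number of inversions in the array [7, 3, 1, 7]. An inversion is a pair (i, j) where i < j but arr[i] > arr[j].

Finding inversions in [7, 3, 1, 7]:

(0, 1): arr[0]=7 > arr[1]=3
(0, 2): arr[0]=7 > arr[2]=1
(1, 2): arr[1]=3 > arr[2]=1

Total inversions: 3

The array has 3 inversion(s): (0,1), (0,2), (1,2). Each pair (i,j) satisfies i < j and arr[i] > arr[j].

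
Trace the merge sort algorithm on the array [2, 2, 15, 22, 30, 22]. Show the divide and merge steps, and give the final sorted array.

Merge sort trace:

Split: [2, 2, 15, 22, 30, 22] -> [2, 2, 15] and [22, 30, 22]
  Split: [2, 2, 15] -> [2] and [2, 15]
    Split: [2, 15] -> [2] and [15]
    Merge: [2] + [15] -> [2, 15]
  Merge: [2] + [2, 15] -> [2, 2, 15]
  Split: [22, 30, 22] -> [22] and [30, 22]
    Split: [30, 22] -> [30] and [22]
    Merge: [30] + [22] -> [22, 30]
  Merge: [22] + [22, 30] -> [22, 22, 30]
Merge: [2, 2, 15] + [22, 22, 30] -> [2, 2, 15, 22, 22, 30]

Final sorted array: [2, 2, 15, 22, 22, 30]

The merge sort proceeds by recursively splitting the array and merging sorted halves.
After all merges, the sorted array is [2, 2, 15, 22, 22, 30].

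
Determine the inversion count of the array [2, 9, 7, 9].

Finding inversions in [2, 9, 7, 9]:

(1, 2): arr[1]=9 > arr[2]=7

Total inversions: 1

The array has 1 inversion(s): (1,2). Each pair (i,j) satisfies i < j and arr[i] > arr[j].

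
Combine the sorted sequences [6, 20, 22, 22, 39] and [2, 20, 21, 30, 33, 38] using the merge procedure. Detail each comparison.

Merging process:

Compare 6 vs 2: take 2 from right. Merged: [2]
Compare 6 vs 20: take 6 from left. Merged: [2, 6]
Compare 20 vs 20: take 20 from left. Merged: [2, 6, 20]
Compare 22 vs 20: take 20 from right. Merged: [2, 6, 20, 20]
Compare 22 vs 21: take 21 from right. Merged: [2, 6, 20, 20, 21]
Compare 22 vs 30: take 22 from left. Merged: [2, 6, 20, 20, 21, 22]
Compare 22 vs 30: take 22 from left. Merged: [2, 6, 20, 20, 21, 22, 22]
Compare 39 vs 30: take 30 from right. Merged: [2, 6, 20, 20, 21, 22, 22, 30]
Compare 39 vs 33: take 33 from right. Merged: [2, 6, 20, 20, 21, 22, 22, 30, 33]
Compare 39 vs 38: take 38 from right. Merged: [2, 6, 20, 20, 21, 22, 22, 30, 33, 38]
Append remaining from left: [39]. Merged: [2, 6, 20, 20, 21, 22, 22, 30, 33, 38, 39]

Final merged array: [2, 6, 20, 20, 21, 22, 22, 30, 33, 38, 39]
Total comparisons: 10

The merged array is [2, 6, 20, 20, 21, 22, 22, 30, 33, 38, 39], requiring 10 comparisons. The merge step runs in O(n) time where n is the total number of elements.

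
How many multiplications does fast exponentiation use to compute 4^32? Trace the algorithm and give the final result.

Computing 4^32 by squaring (build up from 4^1; each line after the first costs one multiplication):

4^1 = 4
4^2 = (4^1)^2 = 4^2 = 16
4^4 = (4^2)^2 = 16^2 = 256
4^8 = (4^4)^2 = 256^2 = 65536
4^16 = (4^8)^2 = 65536^2 = 4294967296
4^32 = (4^16)^2 = 4294967296^2 = 18446744073709551616

Result: 18446744073709551616
Multiplications needed: 5 (5 lines after 4^1)

4^32 = 18446744073709551616. Using exponentiation by squaring, this requires 5 multiplications. The key idea: if the exponent is even, square the half-power; if odd, multiply by the base once.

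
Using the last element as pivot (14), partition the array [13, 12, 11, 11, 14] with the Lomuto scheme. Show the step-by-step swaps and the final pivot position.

Lomuto partition with pivot = 14:

Initial array: [13, 12, 11, 11, 14]

arr[0]=13 <= 14: swap with position 0, array becomes [13, 12, 11, 11, 14]
arr[1]=12 <= 14: swap with position 1, array becomes [13, 12, 11, 11, 14]
arr[2]=11 <= 14: swap with position 2, array becomes [13, 12, 11, 11, 14]
arr[3]=11 <= 14: swap with position 3, array becomes [13, 12, 11, 11, 14]

Place pivot at position 4: [13, 12, 11, 11, 14]
Pivot position: 4

After partitioning with pivot 14, the array becomes [13, 12, 11, 11, 14]. The pivot is placed at index 4. All elements to the left of the pivot are <= 14, and all elements to the right are > 14.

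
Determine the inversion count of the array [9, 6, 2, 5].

Finding inversions in [9, 6, 2, 5]:

(0, 1): arr[0]=9 > arr[1]=6
(0, 2): arr[0]=9 > arr[2]=2
(0, 3): arr[0]=9 > arr[3]=5
(1, 2): arr[1]=6 > arr[2]=2
(1, 3): arr[1]=6 > arr[3]=5

Total inversions: 5

The array has 5 inversion(s): (0,1), (0,2), (0,3), (1,2), (1,3). Each pair (i,j) satisfies i < j and arr[i] > arr[j].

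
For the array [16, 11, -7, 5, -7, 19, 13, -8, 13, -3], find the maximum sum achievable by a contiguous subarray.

Using Kadane's algorithm on [16, 11, -7, 5, -7, 19, 13, -8, 13, -3]:

Scanning through the array:
Position 1 (value 11): max_ending_here = 27, max_so_far = 27
Position 2 (value -7): max_ending_here = 20, max_so_far = 27
Position 3 (value 5): max_ending_here = 25, max_so_far = 27
Position 4 (value -7): max_ending_here = 18, max_so_far = 27
Position 5 (value 19): max_ending_here = 37, max_so_far = 37
Position 6 (value 13): max_ending_here = 50, max_so_far = 50
Position 7 (value -8): max_ending_here = 42, max_so_far = 50
Position 8 (value 13): max_ending_here = 55, max_so_far = 55
Position 9 (value -3): max_ending_here = 52, max_so_far = 55

Maximum subarray: [16, 11, -7, 5, -7, 19, 13, -8, 13]
Maximum sum: 55

The maximum subarray is [16, 11, -7, 5, -7, 19, 13, -8, 13] with sum 55. This subarray runs from index 0 to index 8.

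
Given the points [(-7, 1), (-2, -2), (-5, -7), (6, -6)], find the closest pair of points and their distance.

Computing all pairwise distances among 4 points:

d((-7, 1), (-2, -2)) = 5.831 <-- minimum
d((-7, 1), (-5, -7)) = 8.2462
d((-7, 1), (6, -6)) = 14.7648
d((-2, -2), (-5, -7)) = 5.831 <-- minimum
d((-2, -2), (6, -6)) = 8.9443
d((-5, -7), (6, -6)) = 11.0454

Minimum distance: 5.831 (tie among 2 pairs: (-7, 1) and (-2, -2); (-2, -2) and (-5, -7))

The minimum Euclidean distance is 5.831. There is a tie: 2 pairs achieve this minimum — (-7, 1) and (-2, -2); (-2, -2) and (-5, -7). Any of these is a valid closest pair. For 4 points, brute-force pairwise comparison is shown above. For large n, the divide-and-conquer algorithm (sort by x, recurse on halves, check the dividing strip) achieves O(n log n).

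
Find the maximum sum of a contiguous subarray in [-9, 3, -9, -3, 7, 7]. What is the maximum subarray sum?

Using Kadane's algorithm on [-9, 3, -9, -3, 7, 7]:

Scanning through the array:
Position 1 (value 3): max_ending_here = 3, max_so_far = 3
Position 2 (value -9): max_ending_here = -6, max_so_far = 3
Position 3 (value -3): max_ending_here = -3, max_so_far = 3
Position 4 (value 7): max_ending_here = 7, max_so_far = 7
Position 5 (value 7): max_ending_here = 14, max_so_far = 14

Maximum subarray: [7, 7]
Maximum sum: 14

The maximum subarray is [7, 7] with sum 14. This subarray runs from index 4 to index 5.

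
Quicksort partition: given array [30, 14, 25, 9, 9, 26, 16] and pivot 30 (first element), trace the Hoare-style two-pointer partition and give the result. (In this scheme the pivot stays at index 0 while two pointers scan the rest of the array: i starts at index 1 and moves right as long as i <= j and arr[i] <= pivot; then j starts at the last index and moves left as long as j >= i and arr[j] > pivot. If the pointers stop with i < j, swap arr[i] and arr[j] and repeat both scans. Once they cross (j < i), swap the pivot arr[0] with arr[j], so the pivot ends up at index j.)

Hoare-style two-pointer partition with pivot = 30:

Initial array: [30, 14, 25, 9, 9, 26, 16]

Pointers start at i = 1, j = 6.
i ends at 7, j ends at 6: the pointers have crossed (j < i), so scanning stops.

Swap pivot arr[0] with arr[6] to place pivot at position 6: [16, 14, 25, 9, 9, 26, 30]
Pivot position: 6

After partitioning with pivot 30, the array becomes [16, 14, 25, 9, 9, 26, 30]. The pivot is placed at index 6. All elements to the left of the pivot are <= 30, and all elements to the right are > 30.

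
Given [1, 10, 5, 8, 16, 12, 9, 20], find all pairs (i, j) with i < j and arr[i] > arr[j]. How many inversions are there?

Finding inversions in [1, 10, 5, 8, 16, 12, 9, 20]:

(1, 2): arr[1]=10 > arr[2]=5
(1, 3): arr[1]=10 > arr[3]=8
(1, 6): arr[1]=10 > arr[6]=9
(4, 5): arr[4]=16 > arr[5]=12
(4, 6): arr[4]=16 > arr[6]=9
(5, 6): arr[5]=12 > arr[6]=9

Total inversions: 6

The array has 6 inversion(s): (1,2), (1,3), (1,6), (4,5), (4,6), (5,6). Each pair (i,j) satisfies i < j and arr[i] > arr[j].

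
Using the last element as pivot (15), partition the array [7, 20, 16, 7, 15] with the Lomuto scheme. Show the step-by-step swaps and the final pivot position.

Lomuto partition with pivot = 15:

Initial array: [7, 20, 16, 7, 15]

arr[0]=7 <= 15: swap with position 0, array becomes [7, 20, 16, 7, 15]
arr[1]=20 > 15: no swap
arr[2]=16 > 15: no swap
arr[3]=7 <= 15: swap with position 1, array becomes [7, 7, 16, 20, 15]

Place pivot at position 2: [7, 7, 15, 20, 16]
Pivot position: 2

After partitioning with pivot 15, the array becomes [7, 7, 15, 20, 16]. The pivot is placed at index 2. All elements to the left of the pivot are <= 15, and all elements to the right are > 15.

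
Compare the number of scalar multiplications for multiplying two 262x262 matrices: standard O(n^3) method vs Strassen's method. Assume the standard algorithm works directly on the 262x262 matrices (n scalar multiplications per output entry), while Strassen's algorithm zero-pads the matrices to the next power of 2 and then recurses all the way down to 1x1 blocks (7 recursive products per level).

Matrix multiplication for 262x262 matrices:

Strassen's algorithm requires power-of-2 dimensions. Pad 262x262 to 512x512 (next power of 2).

Standard algorithm: 262^3 = 17984728 multiplications
Strassen's algorithm: 7^(log2(512)) = 7^9 = 40353607 multiplications
Difference: 17984728 - 40353607 = -22368879 (Strassen uses MORE here due to padding overhead — for small or just-over-power-of-2 n, padding can outweigh the per-level savings)

Standard: 17984728 multiplications (262^3). Strassen: 40353607 multiplications (7^9, after padding to 512x512). Strassen reduces 8 recursive multiplications to 7 at each level.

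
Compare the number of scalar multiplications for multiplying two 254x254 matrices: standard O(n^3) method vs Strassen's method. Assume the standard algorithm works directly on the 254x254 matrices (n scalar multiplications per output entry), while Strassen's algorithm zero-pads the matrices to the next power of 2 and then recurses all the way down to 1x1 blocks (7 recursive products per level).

Matrix multiplication for 254x254 matrices:

Strassen's algorithm requires power-of-2 dimensions. Pad 254x254 to 256x256 (next power of 2).

Standard algorithm: 254^3 = 16387064 multiplications
Strassen's algorithm: 7^(log2(256)) = 7^8 = 5764801 multiplications
Savings: 16387064 - 5764801 = 10622263 multiplications

Standard: 16387064 multiplications (254^3). Strassen: 5764801 multiplications (7^8, after padding to 256x256). Strassen reduces 8 recursive multiplications to 7 at each level.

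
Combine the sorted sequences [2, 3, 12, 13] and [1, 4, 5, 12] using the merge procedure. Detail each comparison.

Merging process:

Compare 2 vs 1: take 1 from right. Merged: [1]
Compare 2 vs 4: take 2 from left. Merged: [1, 2]
Compare 3 vs 4: take 3 from left. Merged: [1, 2, 3]
Compare 12 vs 4: take 4 from right. Merged: [1, 2, 3, 4]
Compare 12 vs 5: take 5 from right. Merged: [1, 2, 3, 4, 5]
Compare 12 vs 12: take 12 from left. Merged: [1, 2, 3, 4, 5, 12]
Compare 13 vs 12: take 12 from right. Merged: [1, 2, 3, 4, 5, 12, 12]
Append remaining from left: [13]. Merged: [1, 2, 3, 4, 5, 12, 12, 13]

Final merged array: [1, 2, 3, 4, 5, 12, 12, 13]
Total comparisons: 7

The merged array is [1, 2, 3, 4, 5, 12, 12, 13], requiring 7 comparisons. The merge step runs in O(n) time where n is the total number of elements.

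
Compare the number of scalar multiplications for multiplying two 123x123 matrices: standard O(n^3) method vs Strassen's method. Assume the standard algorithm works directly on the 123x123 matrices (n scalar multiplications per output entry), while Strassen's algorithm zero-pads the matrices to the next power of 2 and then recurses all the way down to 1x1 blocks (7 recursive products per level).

Matrix multiplication for 123x123 matrices:

Strassen's algorithm requires power-of-2 dimensions. Pad 123x123 to 128x128 (next power of 2).

Standard algorithm: 123^3 = 1860867 multiplications
Strassen's algorithm: 7^(log2(128)) = 7^7 = 823543 multiplications
Savings: 1860867 - 823543 = 1037324 multiplications

Standard: 1860867 multiplications (123^3). Strassen: 823543 multiplications (7^7, after padding to 128x128). Strassen reduces 8 recursive multiplications to 7 at each level.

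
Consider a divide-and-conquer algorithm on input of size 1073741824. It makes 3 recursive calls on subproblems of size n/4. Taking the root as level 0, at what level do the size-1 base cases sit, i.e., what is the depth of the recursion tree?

For divide and conquer with division factor 4:

Problem sizes at each level:
Level 0: 1073741824
Level 1: 268435456
Level 2: 67108864
Level 3: 16777216
Level 4: 4194304
Level 5: 1048576
Level 6: 262144
Level 7: 65536
Level 8: 16384
Level 9: 4096
Level 10: 1024
Level 11: 256
Level 12: 64
Level 13: 16
Level 14: 4
Level 15: 1

The root is level 0 and the size-1 base case is level 15 (the tree spans levels 0 through 15, i.e. 16 levels counting the root), so the depth is the number of divisions: log_4(1073741824) = 15

The recursion tree depth is log_4(1073741824) = 15. At each level, the problem size is divided by 4, so it takes 15 divisions to reduce to a base case of size 1. The algorithm makes 3 recursive calls at each level.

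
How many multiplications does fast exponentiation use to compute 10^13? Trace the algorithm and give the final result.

Computing 10^13 by squaring (build up from 10^1; each line after the first costs one multiplication):

10^1 = 10
10^2 = (10^1)^2 = 10^2 = 100
10^3 = 10 * 10^2 = 10 * 100 = 1000
10^6 = (10^3)^2 = 1000^2 = 1000000
10^12 = (10^6)^2 = 1000000^2 = 1000000000000
10^13 = 10 * 10^12 = 10 * 1000000000000 = 10000000000000

Result: 10000000000000
Multiplications needed: 5 (5 lines after 10^1)

10^13 = 10000000000000. Using exponentiation by squaring, this requires 5 multiplications. The key idea: if the exponent is even, square the half-power; if odd, multiply by the base once.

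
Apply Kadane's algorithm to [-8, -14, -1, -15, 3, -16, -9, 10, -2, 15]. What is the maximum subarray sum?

Using Kadane's algorithm on [-8, -14, -1, -15, 3, -16, -9, 10, -2, 15]:

Scanning through the array:
Position 1 (value -14): max_ending_here = -14, max_so_far = -8
Position 2 (value -1): max_ending_here = -1, max_so_far = -1
Position 3 (value -15): max_ending_here = -15, max_so_far = -1
Position 4 (value 3): max_ending_here = 3, max_so_far = 3
Position 5 (value -16): max_ending_here = -13, max_so_far = 3
Position 6 (value -9): max_ending_here = -9, max_so_far = 3
Position 7 (value 10): max_ending_here = 10, max_so_far = 10
Position 8 (value -2): max_ending_here = 8, max_so_far = 10
Position 9 (value 15): max_ending_here = 23, max_so_far = 23

Maximum subarray: [10, -2, 15]
Maximum sum: 23

The maximum subarray is [10, -2, 15] with sum 23. This subarray runs from index 7 to index 9.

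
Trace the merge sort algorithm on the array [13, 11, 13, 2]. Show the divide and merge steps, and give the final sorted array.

Merge sort trace:

Split: [13, 11, 13, 2] -> [13, 11] and [13, 2]
  Split: [13, 11] -> [13] and [11]
  Merge: [13] + [11] -> [11, 13]
  Split: [13, 2] -> [13] and [2]
  Merge: [13] + [2] -> [2, 13]
Merge: [11, 13] + [2, 13] -> [2, 11, 13, 13]

Final sorted array: [2, 11, 13, 13]

The merge sort proceeds by recursively splitting the array and merging sorted halves.
After all merges, the sorted array is [2, 11, 13, 13].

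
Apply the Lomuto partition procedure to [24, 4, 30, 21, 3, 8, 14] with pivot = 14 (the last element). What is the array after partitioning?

Lomuto partition with pivot = 14:

Initial array: [24, 4, 30, 21, 3, 8, 14]

arr[0]=24 > 14: no swap
arr[1]=4 <= 14: swap with position 0, array becomes [4, 24, 30, 21, 3, 8, 14]
arr[2]=30 > 14: no swap
arr[3]=21 > 14: no swap
arr[4]=3 <= 14: swap with position 1, array becomes [4, 3, 30, 21, 24, 8, 14]
arr[5]=8 <= 14: swap with position 2, array becomes [4, 3, 8, 21, 24, 30, 14]

Place pivot at position 3: [4, 3, 8, 14, 24, 30, 21]
Pivot position: 3

After partitioning with pivot 14, the array becomes [4, 3, 8, 14, 24, 30, 21]. The pivot is placed at index 3. All elements to the left of the pivot are <= 14, and all elements to the right are > 14.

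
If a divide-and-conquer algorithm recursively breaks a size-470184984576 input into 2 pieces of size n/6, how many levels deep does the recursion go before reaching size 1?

For divide and conquer with division factor 6:

Problem sizes at each level:
Level 0: 470184984576
Level 1: 78364164096
Level 2: 13060694016
Level 3: 2176782336
Level 4: 362797056
Level 5: 60466176
Level 6: 10077696
Level 7: 1679616
Level 8: 279936
Level 9: 46656
Level 10: 7776
Level 11: 1296
Level 12: 216
Level 13: 36
Level 14: 6
Level 15: 1

The root is level 0 and the size-1 base case is level 15 (the tree spans levels 0 through 15, i.e. 16 levels counting the root), so the depth is the number of divisions: log_6(470184984576) = 15

The recursion tree depth is log_6(470184984576) = 15. At each level, the problem size is divided by 6, so it takes 15 divisions to reduce to a base case of size 1. The algorithm makes 2 recursive calls at each level.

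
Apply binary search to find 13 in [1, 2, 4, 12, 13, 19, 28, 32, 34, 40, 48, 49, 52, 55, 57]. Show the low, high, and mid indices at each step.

Binary search for 13 in [1, 2, 4, 12, 13, 19, 28, 32, 34, 40, 48, 49, 52, 55, 57]:

lo=0, hi=14, mid=7, arr[mid]=32 -> 32 > 13, search left half
lo=0, hi=6, mid=3, arr[mid]=12 -> 12 < 13, search right half
lo=4, hi=6, mid=5, arr[mid]=19 -> 19 > 13, search left half
lo=4, hi=4, mid=4, arr[mid]=13 -> Found target at index 4!

Binary search finds 13 at index 4 after 4 comparisons. The search repeatedly halves the search space by comparing with the middle element.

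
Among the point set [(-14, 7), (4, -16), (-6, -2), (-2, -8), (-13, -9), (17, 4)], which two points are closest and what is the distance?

Computing all pairwise distances among 6 points:

d((-14, 7), (4, -16)) = 29.2062
d((-14, 7), (-6, -2)) = 12.0416
d((-14, 7), (-2, -8)) = 19.2094
d((-14, 7), (-13, -9)) = 16.0312
d((-14, 7), (17, 4)) = 31.1448
d((4, -16), (-6, -2)) = 17.2047
d((4, -16), (-2, -8)) = 10.0
d((4, -16), (-13, -9)) = 18.3848
d((4, -16), (17, 4)) = 23.8537
d((-6, -2), (-2, -8)) = 7.2111 <-- minimum
d((-6, -2), (-13, -9)) = 9.8995
d((-6, -2), (17, 4)) = 23.7697
d((-2, -8), (-13, -9)) = 11.0454
d((-2, -8), (17, 4)) = 22.4722
d((-13, -9), (17, 4)) = 32.6956

Closest pair: (-6, -2) and (-2, -8) with distance 7.2111

The closest pair is (-6, -2) and (-2, -8) with Euclidean distance 7.2111. For 6 points, brute-force pairwise comparison is shown above. For large n, the divide-and-conquer algorithm (sort by x, recurse on halves, check the dividing strip) achieves O(n log n).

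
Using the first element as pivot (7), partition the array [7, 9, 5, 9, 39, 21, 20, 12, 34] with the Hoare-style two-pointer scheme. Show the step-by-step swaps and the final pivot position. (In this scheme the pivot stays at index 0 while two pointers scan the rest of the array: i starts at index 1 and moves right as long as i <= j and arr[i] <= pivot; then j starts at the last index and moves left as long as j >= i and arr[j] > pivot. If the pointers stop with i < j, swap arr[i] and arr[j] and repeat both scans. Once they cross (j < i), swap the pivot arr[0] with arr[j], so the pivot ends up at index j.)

Hoare-style two-pointer partition with pivot = 7:

Initial array: [7, 9, 5, 9, 39, 21, 20, 12, 34]

Pointers start at i = 1, j = 8.
i stops at index 1 (arr[1]=9 > 7), j stops at index 2 (arr[2]=5 <= 7): swap arr[1] and arr[2], array becomes [7, 5, 9, 9, 39, 21, 20, 12, 34]
i ends at 2, j ends at 1: the pointers have crossed (j < i), so scanning stops.

Swap pivot arr[0] with arr[1] to place pivot at position 1: [5, 7, 9, 9, 39, 21, 20, 12, 34]
Pivot position: 1

After partitioning with pivot 7, the array becomes [5, 7, 9, 9, 39, 21, 20, 12, 34]. The pivot is placed at index 1. All elements to the left of the pivot are <= 7, and all elements to the right are > 7.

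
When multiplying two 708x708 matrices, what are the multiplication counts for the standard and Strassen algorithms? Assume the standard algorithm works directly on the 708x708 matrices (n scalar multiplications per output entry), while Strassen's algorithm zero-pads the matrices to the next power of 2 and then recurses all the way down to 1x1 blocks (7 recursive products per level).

Matrix multiplication for 708x708 matrices:

Strassen's algorithm requires power-of-2 dimensions. Pad 708x708 to 1024x1024 (next power of 2).

Standard algorithm: 708^3 = 354894912 multiplications
Strassen's algorithm: 7^(log2(1024)) = 7^10 = 282475249 multiplications
Savings: 354894912 - 282475249 = 72419663 multiplications

Standard: 354894912 multiplications (708^3). Strassen: 282475249 multiplications (7^10, after padding to 1024x1024). Strassen reduces 8 recursive multiplications to 7 at each level.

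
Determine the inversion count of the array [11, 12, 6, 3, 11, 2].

Finding inversions in [11, 12, 6, 3, 11, 2]:

(0, 2): arr[0]=11 > arr[2]=6
(0, 3): arr[0]=11 > arr[3]=3
(0, 5): arr[0]=11 > arr[5]=2
(1, 2): arr[1]=12 > arr[2]=6
(1, 3): arr[1]=12 > arr[3]=3
(1, 4): arr[1]=12 > arr[4]=11
(1, 5): arr[1]=12 > arr[5]=2
(2, 3): arr[2]=6 > arr[3]=3
(2, 5): arr[2]=6 > arr[5]=2
(3, 5): arr[3]=3 > arr[5]=2
(4, 5): arr[4]=11 > arr[5]=2

Total inversions: 11

The array has 11 inversion(s): (0,2), (0,3), (0,5), (1,2), (1,3), (1,4), (1,5), (2,3), (2,5), (3,5), (4,5). Each pair (i,j) satisfies i < j and arr[i] > arr[j].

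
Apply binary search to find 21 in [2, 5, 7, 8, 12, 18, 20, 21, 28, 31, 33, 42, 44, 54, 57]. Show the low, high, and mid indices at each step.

Binary search for 21 in [2, 5, 7, 8, 12, 18, 20, 21, 28, 31, 33, 42, 44, 54, 57]:

lo=0, hi=14, mid=7, arr[mid]=21 -> Found target at index 7!

Binary search finds 21 at index 7 after 1 comparisons. The search repeatedly halves the search space by comparing with the middle element.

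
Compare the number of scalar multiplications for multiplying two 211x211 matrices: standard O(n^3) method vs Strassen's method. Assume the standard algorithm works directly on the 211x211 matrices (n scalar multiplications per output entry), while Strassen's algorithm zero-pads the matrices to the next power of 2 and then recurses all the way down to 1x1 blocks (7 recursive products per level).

Matrix multiplication for 211x211 matrices:

Strassen's algorithm requires power-of-2 dimensions. Pad 211x211 to 256x256 (next power of 2).

Standard algorithm: 211^3 = 9393931 multiplications
Strassen's algorithm: 7^(log2(256)) = 7^8 = 5764801 multiplications
Savings: 9393931 - 5764801 = 3629130 multiplications

Standard: 9393931 multiplications (211^3). Strassen: 5764801 multiplications (7^8, after padding to 256x256). Strassen reduces 8 recursive multiplications to 7 at each level.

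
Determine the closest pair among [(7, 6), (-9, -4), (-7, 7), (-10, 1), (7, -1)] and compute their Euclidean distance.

Computing all pairwise distances among 5 points:

d((7, 6), (-9, -4)) = 18.868
d((7, 6), (-7, 7)) = 14.0357
d((7, 6), (-10, 1)) = 17.72
d((7, 6), (7, -1)) = 7.0
d((-9, -4), (-7, 7)) = 11.1803
d((-9, -4), (-10, 1)) = 5.099 <-- minimum
d((-9, -4), (7, -1)) = 16.2788
d((-7, 7), (-10, 1)) = 6.7082
d((-7, 7), (7, -1)) = 16.1245
d((-10, 1), (7, -1)) = 17.1172

Closest pair: (-9, -4) and (-10, 1) with distance 5.099

The closest pair is (-9, -4) and (-10, 1) with Euclidean distance 5.099. For 5 points, brute-force pairwise comparison is shown above. For large n, the divide-and-conquer algorithm (sort by x, recurse on halves, check the dividing strip) achieves O(n log n).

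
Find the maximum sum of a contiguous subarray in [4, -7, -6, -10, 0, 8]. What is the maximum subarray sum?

Using Kadane's algorithm on [4, -7, -6, -10, 0, 8]:

Scanning through the array:
Position 1 (value -7): max_ending_here = -3, max_so_far = 4
Position 2 (value -6): max_ending_here = -6, max_so_far = 4
Position 3 (value -10): max_ending_here = -10, max_so_far = 4
Position 4 (value 0): max_ending_here = 0, max_so_far = 4
Position 5 (value 8): max_ending_here = 8, max_so_far = 8

Maximum subarray: [0, 8]
Maximum sum: 8

The maximum subarray is [0, 8] with sum 8. This subarray runs from index 4 to index 5.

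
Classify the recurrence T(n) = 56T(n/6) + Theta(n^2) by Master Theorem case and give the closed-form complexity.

Master Theorem for T(n) = 56T(n/6) + O(n^2):

a = 56, b = 6, c = 2
log_b(a) = log_6(56) = 2.2466

Case 1: c = 2 < log_6(56) = 2.2466
T(n) = O(n^(log_6 56))

For T(n) = 56T(n/6) + O(n^2): log_6(56) = 2.2466. This is Case 1 of the Master Theorem (c < log_b(a), work dominated by leaves), giving O(n^(log_6 56)).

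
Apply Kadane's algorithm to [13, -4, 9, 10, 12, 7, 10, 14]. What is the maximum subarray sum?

Using Kadane's algorithm on [13, -4, 9, 10, 12, 7, 10, 14]:

Scanning through the array:
Position 1 (value -4): max_ending_here = 9, max_so_far = 13
Position 2 (value 9): max_ending_here = 18, max_so_far = 18
Position 3 (value 10): max_ending_here = 28, max_so_far = 28
Position 4 (value 12): max_ending_here = 40, max_so_far = 40
Position 5 (value 7): max_ending_here = 47, max_so_far = 47
Position 6 (value 10): max_ending_here = 57, max_so_far = 57
Position 7 (value 14): max_ending_here = 71, max_so_far = 71

Maximum subarray: [13, -4, 9, 10, 12, 7, 10, 14]
Maximum sum: 71

The maximum subarray is [13, -4, 9, 10, 12, 7, 10, 14] with sum 71. This subarray runs from index 0 to index 7.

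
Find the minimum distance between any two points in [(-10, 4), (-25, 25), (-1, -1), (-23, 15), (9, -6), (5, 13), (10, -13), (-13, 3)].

Computing all pairwise distances among 8 points:

d((-10, 4), (-25, 25)) = 25.807
d((-10, 4), (-1, -1)) = 10.2956
d((-10, 4), (-23, 15)) = 17.0294
d((-10, 4), (9, -6)) = 21.4709
d((-10, 4), (5, 13)) = 17.4929
d((-10, 4), (10, -13)) = 26.2488
d((-10, 4), (-13, 3)) = 3.1623 <-- minimum
d((-25, 25), (-1, -1)) = 35.3836
d((-25, 25), (-23, 15)) = 10.198
d((-25, 25), (9, -6)) = 46.0109
d((-25, 25), (5, 13)) = 32.311
d((-25, 25), (10, -13)) = 51.6624
d((-25, 25), (-13, 3)) = 25.0599
d((-1, -1), (-23, 15)) = 27.2029
d((-1, -1), (9, -6)) = 11.1803
d((-1, -1), (5, 13)) = 15.2315
d((-1, -1), (10, -13)) = 16.2788
d((-1, -1), (-13, 3)) = 12.6491
d((-23, 15), (9, -6)) = 38.2753
d((-23, 15), (5, 13)) = 28.0713
d((-23, 15), (10, -13)) = 43.2782
d((-23, 15), (-13, 3)) = 15.6205
d((9, -6), (5, 13)) = 19.4165
d((9, -6), (10, -13)) = 7.0711
d((9, -6), (-13, 3)) = 23.7697
d((5, 13), (10, -13)) = 26.4764
d((5, 13), (-13, 3)) = 20.5913
d((10, -13), (-13, 3)) = 28.0179

Closest pair: (-10, 4) and (-13, 3) with distance 3.1623

The closest pair is (-10, 4) and (-13, 3) with Euclidean distance 3.1623. For 8 points, brute-force pairwise comparison is shown above. For large n, the divide-and-conquer algorithm (sort by x, recurse on halves, check the dividing strip) achieves O(n log n).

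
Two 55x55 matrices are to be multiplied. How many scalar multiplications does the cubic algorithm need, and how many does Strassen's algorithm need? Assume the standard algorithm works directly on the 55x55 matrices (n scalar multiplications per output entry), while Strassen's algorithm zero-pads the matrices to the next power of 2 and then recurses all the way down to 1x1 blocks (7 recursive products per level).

Matrix multiplication for 55x55 matrices:

Strassen's algorithm requires power-of-2 dimensions. Pad 55x55 to 64x64 (next power of 2).

Standard algorithm: 55^3 = 166375 multiplications
Strassen's algorithm: 7^(log2(64)) = 7^6 = 117649 multiplications
Savings: 166375 - 117649 = 48726 multiplications

Standard: 166375 multiplications (55^3). Strassen: 117649 multiplications (7^6, after padding to 64x64). Strassen reduces 8 recursive multiplications to 7 at each level.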